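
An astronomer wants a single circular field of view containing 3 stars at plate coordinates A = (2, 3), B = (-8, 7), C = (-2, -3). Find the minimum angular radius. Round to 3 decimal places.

5.959

Side lengths²: AB² = 116, AC² = 52, BC² = 136.
Since BC² = 136 < 116 + 52 = 168, the triangle is acute, so the smallest enclosing circle is the circumcircle.
Circumcentre = (-75/19, 50/19), r² = 12818/361.
r = √(12818/361) ≈ 5.959.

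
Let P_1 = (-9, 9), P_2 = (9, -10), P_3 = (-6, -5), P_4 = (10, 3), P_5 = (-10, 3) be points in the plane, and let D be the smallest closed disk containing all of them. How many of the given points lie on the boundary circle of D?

2

The farthest pair is P_1–P_2 with squared distance 685. The circle on this segment as diameter has centre (0, -0.5) and r² = 685/4 = 171.25.
Check P_3: distance² to centre = 56.25 ≤ 171.25, so it lies inside.
All remaining points lie in this disk, and no smaller disk contains both endpoints, so this is the minimum enclosing circle.
The points at distance exactly r from the centre are P_1, P_2 — 2 points.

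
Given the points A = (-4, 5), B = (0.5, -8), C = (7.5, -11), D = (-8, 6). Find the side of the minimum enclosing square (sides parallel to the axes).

17

The bounding box has width 15.5 and height 17.
An axis-aligned square enclosing the set must have side ≥ max(width, height).
So the minimum side is max(15.5, 17) = 17.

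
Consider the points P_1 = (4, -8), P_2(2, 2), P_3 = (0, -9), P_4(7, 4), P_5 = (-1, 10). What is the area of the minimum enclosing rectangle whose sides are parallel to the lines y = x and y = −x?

In coordinates u = x + y, v = x − y the rectangle is axis-aligned; the map (x,y)→(u,v) scales areas by 2.
u-values: -4, 4, -9, 11, 9; range = 11 − (-9) = 20.
v-values: 12, 0, 9, 3, -11; range = 12 − (-11) = 23.
Area = (20 × 23) / 2 = 230.

230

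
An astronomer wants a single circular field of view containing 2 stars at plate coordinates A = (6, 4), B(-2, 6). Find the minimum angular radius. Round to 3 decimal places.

The smallest circle enclosing two points has them as diameter endpoints.
Centre = midpoint = (2, 5); r² = |AB|²/4 = 68/4 = 17.
r = √17 ≈ 4.123.

4.123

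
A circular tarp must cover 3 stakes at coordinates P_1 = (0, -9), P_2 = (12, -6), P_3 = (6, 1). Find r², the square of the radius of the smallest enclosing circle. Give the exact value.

42.5

Side lengths²: P_1P_2² = 153, P_1P_3² = 136, P_2P_3² = 85.
Since P_1P_2² = 153 < 136 + 85 = 221, the triangle is acute, so the smallest enclosing circle is the circumcircle.
Circumcentre = (5.5, -5.5), r² = 42.5.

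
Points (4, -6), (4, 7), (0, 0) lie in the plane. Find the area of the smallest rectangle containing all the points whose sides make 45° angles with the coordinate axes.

In coordinates u = x + y, v = x − y the rectangle is axis-aligned; the map (x,y)→(u,v) scales areas by 2.
u-values: -2, 11, 0; range = 11 − (-2) = 13.
v-values: 10, -3, 0; range = 10 − (-3) = 13.
Area = (13 × 13) / 2 = 84.5.

84.5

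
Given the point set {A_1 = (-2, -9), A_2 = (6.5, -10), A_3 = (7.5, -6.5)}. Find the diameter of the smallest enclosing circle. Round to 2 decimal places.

Side lengths²: A_1A_2² = 73.25, A_1A_3² = 96.5, A_2A_3² = 13.25.
Since A_1A_3² = 96.5 ≥ 73.25 + 13.25 = 86.5, the angle opposite A_1A_3 is not acute, so the smallest enclosing circle has A_1A_3 as diameter.
Centre = midpoint of A_1A_3 = (2.75, -7.75), r² = 96.5/4 = 24.125.
Diameter = 2r = 2√(24.125) ≈ 9.82.

9.82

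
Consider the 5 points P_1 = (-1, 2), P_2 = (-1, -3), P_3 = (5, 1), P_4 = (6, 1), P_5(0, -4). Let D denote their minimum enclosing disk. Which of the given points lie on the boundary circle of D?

P_1, P_4, P_5

A smallest enclosing disk is always determined by at most three of the input points on its boundary.
The minimum enclosing circle is determined by three boundary points: P_1, P_4, P_5.
Their circumcentre is (181/82, -45/82) with r² = 56425/3362.
The farthest remaining point P_2 is at distance² 54785/3362 ≤ 56425/3362.
The points at distance exactly r from the centre are P_1, P_4, P_5 — 3 points.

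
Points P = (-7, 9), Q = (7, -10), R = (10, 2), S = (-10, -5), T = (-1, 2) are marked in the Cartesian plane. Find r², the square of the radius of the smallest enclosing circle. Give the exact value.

139.25

A smallest enclosing disk is always determined by at most three of the input points on its boundary.
The farthest pair is P–Q with squared distance 557. The circle on this segment as diameter has centre (0, -0.5) and r² = 557/4 = 139.25.
Check R: distance² to centre = 106.25 ≤ 139.25, so it lies inside.
All remaining points lie in this disk, and no smaller disk contains both endpoints, so this is the minimum enclosing circle.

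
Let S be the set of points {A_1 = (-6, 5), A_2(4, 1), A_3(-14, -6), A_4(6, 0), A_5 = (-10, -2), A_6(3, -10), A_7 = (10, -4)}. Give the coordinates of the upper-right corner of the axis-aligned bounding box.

x-range [-14, 10], y-range [-10, 5].
The upper-right corner is (10, 5).

(10, 5)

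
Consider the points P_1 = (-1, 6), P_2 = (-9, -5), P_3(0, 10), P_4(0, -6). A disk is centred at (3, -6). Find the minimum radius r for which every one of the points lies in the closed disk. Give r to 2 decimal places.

The required radius is the distance from (3, -6) to the farthest point.
Squared distances: 160, 145, 265, 9.
Maximum is 265, attained at P_3.
r = √265 ≈ 16.28.

16.28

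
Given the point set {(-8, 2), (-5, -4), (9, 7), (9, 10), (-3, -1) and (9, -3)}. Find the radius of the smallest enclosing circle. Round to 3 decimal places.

The minimum enclosing circle is determined by three boundary points: (-8, 2), (-5, -4), (9, 10).
Their circumcentre is (11/6, 19/6) with r² = 1765/18.
The farthest remaining point (9, -3) is at distance² 1609/18 ≤ 1765/18.
r = √(1765/18) ≈ 9.902.

9.902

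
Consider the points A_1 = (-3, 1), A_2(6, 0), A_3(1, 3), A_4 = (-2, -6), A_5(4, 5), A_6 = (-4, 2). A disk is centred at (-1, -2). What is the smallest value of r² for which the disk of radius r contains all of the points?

74

The required radius is the distance from (-1, -2) to the farthest point.
Squared distances: 13, 53, 29, 17, 74, 25.
Maximum is 74, attained at A_5.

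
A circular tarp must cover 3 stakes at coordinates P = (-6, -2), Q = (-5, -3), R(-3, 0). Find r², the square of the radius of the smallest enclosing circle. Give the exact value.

Side lengths²: PQ² = 2, PR² = 13, QR² = 13.
Since QR² = 13 < 13 + 2 = 15, the triangle is acute, so the smallest enclosing circle is the circumcircle.
Circumcentre = (-4.3, -1.3), r² = 3.38.

3.38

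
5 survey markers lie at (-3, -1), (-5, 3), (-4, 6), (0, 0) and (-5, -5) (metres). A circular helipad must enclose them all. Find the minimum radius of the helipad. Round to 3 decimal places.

By Welzl's lemma the MEC is supported by two points (diametrically opposite) or three points (on a circumcircle).
The farthest pair is (-4, 6)–(-5, -5) with squared distance 122. The circle on this segment as diameter has centre (-4.5, 0.5) and r² = 122/4 = 30.5.
Check (-3, -1): distance² to centre = 4.5 ≤ 30.5, so it lies inside.
All remaining points lie in this disk, and no smaller disk contains both endpoints, so this is the minimum enclosing circle.
r = √(30.5) ≈ 5.523.

5.523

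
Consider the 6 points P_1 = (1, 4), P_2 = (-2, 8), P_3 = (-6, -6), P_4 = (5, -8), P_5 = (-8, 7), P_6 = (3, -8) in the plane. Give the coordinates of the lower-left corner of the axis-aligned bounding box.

(-8, -8)

x-range [-8, 5], y-range [-8, 8].
The lower-left corner is (-8, -8).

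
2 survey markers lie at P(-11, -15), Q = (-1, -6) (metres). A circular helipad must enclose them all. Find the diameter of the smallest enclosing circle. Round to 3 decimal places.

13.454

The smallest circle enclosing two points has them as diameter endpoints.
Centre = midpoint = (-6, -10.5); r² = |PQ|²/4 = 181/4 = 45.25.
Diameter = 2r = 2√(45.25) ≈ 13.454.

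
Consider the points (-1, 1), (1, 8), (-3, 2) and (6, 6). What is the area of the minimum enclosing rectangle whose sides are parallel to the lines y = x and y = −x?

In coordinates u = x + y, v = x − y the rectangle is axis-aligned; the map (x,y)→(u,v) scales areas by 2.
u-values: 0, 9, -1, 12; range = 12 − (-1) = 13.
v-values: -2, -7, -5, 0; range = 0 − (-7) = 7.
Area = (13 × 7) / 2 = 45.5.

45.5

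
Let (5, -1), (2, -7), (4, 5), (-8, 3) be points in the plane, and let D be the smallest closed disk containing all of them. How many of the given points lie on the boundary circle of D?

3

By Welzl's lemma the MEC is supported by two points (diametrically opposite) or three points (on a circumcircle).
The minimum enclosing circle is determined by three boundary points: (2, -7), (4, 5), (-8, 3).
Their circumcentre is (-9/7, -2/7) with r² = 2738/49.
The farthest remaining point (5, -1) is at distance² 1961/49 ≤ 2738/49.
The points at distance exactly r from the centre are (2, -7), (4, 5), (-8, 3) — 3 points.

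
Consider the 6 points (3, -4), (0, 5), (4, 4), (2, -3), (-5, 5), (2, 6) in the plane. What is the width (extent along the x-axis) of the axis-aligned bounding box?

9

max x = 4, min x = -5, so width = 9.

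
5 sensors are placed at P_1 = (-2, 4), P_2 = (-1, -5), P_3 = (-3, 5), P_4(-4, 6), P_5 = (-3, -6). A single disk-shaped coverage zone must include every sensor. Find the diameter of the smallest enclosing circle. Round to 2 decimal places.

The farthest pair is P_4–P_5 with squared distance 145. The circle on this segment as diameter has centre (-3.5, 0) and r² = 145/4 = 36.25.
Check P_1: distance² to centre = 18.25 ≤ 36.25, so it lies inside.
All remaining points lie in this disk, and no smaller disk contains both endpoints, so this is the minimum enclosing circle.
Diameter = 2r = 2√(36.25) ≈ 12.04.

12.04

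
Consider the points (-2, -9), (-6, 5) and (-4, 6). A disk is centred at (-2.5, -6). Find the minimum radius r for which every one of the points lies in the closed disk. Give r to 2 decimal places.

The required radius is the distance from (-2.5, -6) to the farthest point.
Squared distances: 9.25, 133.25, 146.25.
Maximum is 146.25, attained at (-4, 6).
r = √(146.25) ≈ 12.09.

12.09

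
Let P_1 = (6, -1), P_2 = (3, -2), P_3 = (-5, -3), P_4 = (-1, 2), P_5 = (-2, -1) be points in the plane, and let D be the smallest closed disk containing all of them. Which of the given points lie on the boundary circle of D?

By Welzl's lemma the MEC is supported by two points (diametrically opposite) or three points (on a circumcircle).
The farthest pair is P_1–P_3 with squared distance 125. The circle on this segment as diameter has centre (0.5, -2) and r² = 125/4 = 31.25.
Check P_2: distance² to centre = 6.25 ≤ 31.25, so it lies inside.
All remaining points lie in this disk, and no smaller disk contains both endpoints, so this is the minimum enclosing circle.
The points at distance exactly r from the centre are P_1, P_3 — 2 points.

P_1, P_3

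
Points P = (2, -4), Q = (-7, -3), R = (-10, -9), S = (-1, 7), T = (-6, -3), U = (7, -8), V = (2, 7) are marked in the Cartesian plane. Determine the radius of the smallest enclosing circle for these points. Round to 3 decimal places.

A smallest enclosing disk is always determined by at most three of the input points on its boundary.
The minimum enclosing circle is determined by three boundary points: R, U, V.
Their circumcentre is (-24/13, -34/13) with r² = 18125/169.
The farthest remaining point S is at distance² 15746/169 ≤ 18125/169.
r = √(18125/169) ≈ 10.356.

10.356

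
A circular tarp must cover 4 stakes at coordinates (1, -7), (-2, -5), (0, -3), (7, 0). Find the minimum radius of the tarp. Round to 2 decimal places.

The farthest pair is (-2, -5)–(7, 0) with squared distance 106. The circle on this segment as diameter has centre (2.5, -2.5) and r² = 106/4 = 26.5.
Check (1, -7): distance² to centre = 22.5 ≤ 26.5, so it lies inside.
All remaining points lie in this disk, and no smaller disk contains both endpoints, so this is the minimum enclosing circle.
r = √(26.5) ≈ 5.15.

5.15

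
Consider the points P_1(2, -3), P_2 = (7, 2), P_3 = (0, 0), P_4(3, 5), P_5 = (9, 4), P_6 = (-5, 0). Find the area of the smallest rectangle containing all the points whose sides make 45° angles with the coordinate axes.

90

In coordinates u = x + y, v = x − y the rectangle is axis-aligned; the map (x,y)→(u,v) scales areas by 2.
u-values: -1, 9, 0, 8, 13, -5; range = 13 − (-5) = 18.
v-values: 5, 5, 0, -2, 5, -5; range = 5 − (-5) = 10.
Area = (18 × 10) / 2 = 90.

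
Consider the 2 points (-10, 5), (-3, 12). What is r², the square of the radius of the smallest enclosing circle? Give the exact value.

The smallest circle enclosing two points has them as diameter endpoints.
Centre = midpoint = (-6.5, 8.5); r² = |(-10, 5)−(-3, 12)|²/4 = 98/4 = 24.5.

24.5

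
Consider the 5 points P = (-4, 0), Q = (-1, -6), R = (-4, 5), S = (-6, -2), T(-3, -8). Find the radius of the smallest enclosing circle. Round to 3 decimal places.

The farthest pair is R–T with squared distance 170. The circle on this segment as diameter has centre (-3.5, -1.5) and r² = 170/4 = 42.5.
Check P: distance² to centre = 2.5 ≤ 42.5, so it lies inside.
All remaining points lie in this disk, and no smaller disk contains both endpoints, so this is the minimum enclosing circle.
r = √(42.5) ≈ 6.519.

6.519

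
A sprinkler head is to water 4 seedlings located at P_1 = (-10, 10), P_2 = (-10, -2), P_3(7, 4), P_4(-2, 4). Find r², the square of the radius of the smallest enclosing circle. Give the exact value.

By Welzl's lemma the MEC is supported by two points (diametrically opposite) or three points (on a circumcircle).
The minimum enclosing circle is determined by three boundary points: P_1, P_2, P_3.
Their circumcentre is (-87/34, 4) with r² = 105625/1156.
The farthest remaining point P_4 is at distance² 361/1156 ≤ 105625/1156.

105625/1156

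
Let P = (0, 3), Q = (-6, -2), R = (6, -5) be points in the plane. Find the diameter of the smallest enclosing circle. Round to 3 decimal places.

12.386

Side lengths²: PQ² = 61, PR² = 100, QR² = 153.
Since QR² = 153 < 100 + 61 = 161, the triangle is acute, so the smallest enclosing circle is the circumcircle.
Circumcentre = (1/13, -83/26), r² = 25925/676.
Diameter = 2r = 2√(25925/676) ≈ 12.386.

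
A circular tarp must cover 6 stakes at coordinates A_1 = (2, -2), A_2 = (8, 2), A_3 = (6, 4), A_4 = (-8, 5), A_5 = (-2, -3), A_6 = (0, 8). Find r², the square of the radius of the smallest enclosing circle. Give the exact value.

66.25

The minimum enclosing circle of a finite set is fixed by two of the points (as a diameter) or three (as a circumcircle).
The farthest pair is A_2–A_4 with squared distance 265. The circle on this segment as diameter has centre (0, 3.5) and r² = 265/4 = 66.25.
Check A_1: distance² to centre = 34.25 ≤ 66.25, so it lies inside.
All remaining points lie in this disk, and no smaller disk contains both endpoints, so this is the minimum enclosing circle.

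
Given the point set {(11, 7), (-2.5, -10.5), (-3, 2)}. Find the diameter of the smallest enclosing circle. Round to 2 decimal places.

Call the three points A, B, C in the order given.
Side lengths²: AB² = 488.5, AC² = 221, BC² = 156.5.
Since AB² = 488.5 ≥ 221 + 156.5 = 377.5, the angle opposite AB is not acute, so the smallest enclosing circle has AB as diameter.
Centre = midpoint of AB = (4.25, -1.75), r² = 488.5/4 = 122.125.
Diameter = 2r = 2√(122.125) ≈ 22.10.

22.10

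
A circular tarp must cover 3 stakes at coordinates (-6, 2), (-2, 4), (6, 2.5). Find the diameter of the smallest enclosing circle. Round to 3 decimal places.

Call the three points A, B, C in the order given.
Side lengths²: AB² = 20, AC² = 144.25, BC² = 66.25.
Since AC² = 144.25 ≥ 66.25 + 20 = 86.25, the angle opposite AC is not acute, so the smallest enclosing circle has AC as diameter.
Centre = midpoint of AC = (0, 2.25), r² = 144.25/4 = 36.0625.
Diameter = 2r = 2√(36.0625) ≈ 12.010.

12.010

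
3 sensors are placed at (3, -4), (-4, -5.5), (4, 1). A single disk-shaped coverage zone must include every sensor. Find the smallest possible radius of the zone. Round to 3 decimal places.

Call the three points A, B, C in the order given.
Side lengths²: AB² = 51.25, AC² = 26, BC² = 106.25.
Since BC² = 106.25 ≥ 51.25 + 26 = 77.25, the angle opposite BC is not acute, so the smallest enclosing circle has BC as diameter.
Centre = midpoint of BC = (0, -2.25), r² = 106.25/4 = 26.5625.
r = √(26.5625) ≈ 5.154.

5.154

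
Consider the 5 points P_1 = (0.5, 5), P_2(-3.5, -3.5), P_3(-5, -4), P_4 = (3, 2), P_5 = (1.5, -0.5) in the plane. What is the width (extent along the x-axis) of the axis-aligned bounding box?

8

max x = 3, min x = -5, so width = 8.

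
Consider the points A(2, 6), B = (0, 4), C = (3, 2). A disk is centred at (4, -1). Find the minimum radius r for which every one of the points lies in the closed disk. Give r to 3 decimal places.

7.280

The required radius is the distance from (4, -1) to the farthest point.
Squared distances: 53, 41, 10.
Maximum is 53, attained at A.
r = √53 ≈ 7.280.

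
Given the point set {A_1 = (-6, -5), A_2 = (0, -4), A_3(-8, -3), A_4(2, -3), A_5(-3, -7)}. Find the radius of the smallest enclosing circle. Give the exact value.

5

By Welzl's lemma the MEC is supported by two points (diametrically opposite) or three points (on a circumcircle).
The farthest pair is A_3–A_4 with squared distance 100. The circle on this segment as diameter has centre (-3, -3) and r² = 100/4 = 25.
Check A_1: distance² to centre = 13 ≤ 25, so it lies inside.
All remaining points lie in this disk, and no smaller disk contains both endpoints, so this is the minimum enclosing circle.
r = √25 = 5.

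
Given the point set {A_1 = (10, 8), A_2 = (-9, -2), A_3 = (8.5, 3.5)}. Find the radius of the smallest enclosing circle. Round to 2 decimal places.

Side lengths²: A_1A_2² = 461, A_1A_3² = 22.5, A_2A_3² = 336.5.
Since A_1A_2² = 461 ≥ 336.5 + 22.5 = 359, the angle opposite A_1A_2 is not acute, so the smallest enclosing circle has A_1A_2 as diameter.
Centre = midpoint of A_1A_2 = (0.5, 3), r² = 461/4 = 115.25.
r = √(115.25) ≈ 10.74.

10.74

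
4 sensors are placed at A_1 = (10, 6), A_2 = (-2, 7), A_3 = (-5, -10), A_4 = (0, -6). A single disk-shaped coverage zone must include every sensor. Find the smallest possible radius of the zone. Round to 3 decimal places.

The minimum enclosing circle of a finite set is fixed by two of the points (as a diameter) or three (as a circumcircle).
The farthest pair is A_1–A_3 with squared distance 481. The circle on this segment as diameter has centre (2.5, -2) and r² = 481/4 = 120.25.
Check A_2: distance² to centre = 101.25 ≤ 120.25, so it lies inside.
All remaining points lie in this disk, and no smaller disk contains both endpoints, so this is the minimum enclosing circle.
r = √(120.25) ≈ 10.966.

10.966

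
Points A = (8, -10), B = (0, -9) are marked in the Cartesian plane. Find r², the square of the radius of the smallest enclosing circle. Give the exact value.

The smallest circle enclosing two points has them as diameter endpoints.
Centre = midpoint = (4, -9.5); r² = |AB|²/4 = 65/4 = 16.25.

16.25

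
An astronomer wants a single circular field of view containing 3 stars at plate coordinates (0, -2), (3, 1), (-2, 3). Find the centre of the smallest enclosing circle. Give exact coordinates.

Call the three points A, B, C in the order given.
Side lengths²: AB² = 18, AC² = 29, BC² = 29.
Since BC² = 29 < 29 + 18 = 47, the triangle is acute, so the smallest enclosing circle is the circumcircle.
Circumcentre = (1/14, 13/14), r² = 841/98.
Centre = (1/14, 13/14).

(1/14, 13/14)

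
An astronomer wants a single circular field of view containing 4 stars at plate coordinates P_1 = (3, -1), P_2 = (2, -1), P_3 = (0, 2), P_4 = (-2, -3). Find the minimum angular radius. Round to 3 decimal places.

2.929

By Welzl's lemma the MEC is supported by two points (diametrically opposite) or three points (on a circumcircle).
The minimum enclosing circle is determined by three boundary points: P_1, P_3, P_4.
Their circumcentre is (1/14, -13/14) with r² = 841/98.
The farthest remaining point P_2 is at distance² 365/98 ≤ 841/98.
r = √(841/98) ≈ 2.929.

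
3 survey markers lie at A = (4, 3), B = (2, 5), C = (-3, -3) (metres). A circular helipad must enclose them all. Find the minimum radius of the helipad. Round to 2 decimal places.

Side lengths²: AB² = 8, AC² = 85, BC² = 89.
Since BC² = 89 < 85 + 8 = 93, the triangle is acute, so the smallest enclosing circle is the circumcircle.
Circumcentre = (-5/26, 21/26), r² = 7565/338.
r = √(7565/338) ≈ 4.73.

4.73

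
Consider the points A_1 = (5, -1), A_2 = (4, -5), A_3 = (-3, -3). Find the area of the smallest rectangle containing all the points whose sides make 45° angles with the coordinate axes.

In coordinates u = x + y, v = x − y the rectangle is axis-aligned; the map (x,y)→(u,v) scales areas by 2.
u-values: 4, -1, -6; range = 4 − (-6) = 10.
v-values: 6, 9, 0; range = 9 − 0 = 9.
Area = (10 × 9) / 2 = 45.

45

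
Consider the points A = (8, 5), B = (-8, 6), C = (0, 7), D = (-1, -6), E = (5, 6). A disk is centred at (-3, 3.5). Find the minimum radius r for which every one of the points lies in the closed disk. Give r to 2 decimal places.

The required radius is the distance from (-3, 3.5) to the farthest point.
Squared distances: 123.25, 31.25, 21.25, 94.25, 70.25.
Maximum is 123.25, attained at A.
r = √(123.25) ≈ 11.10.

11.10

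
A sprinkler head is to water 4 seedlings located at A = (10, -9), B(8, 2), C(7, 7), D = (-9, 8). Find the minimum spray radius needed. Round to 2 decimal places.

12.75

The farthest pair is A–D with squared distance 650. The circle on this segment as diameter has centre (0.5, -0.5) and r² = 650/4 = 162.5.
Check B: distance² to centre = 62.5 ≤ 162.5, so it lies inside.
All remaining points lie in this disk, and no smaller disk contains both endpoints, so this is the minimum enclosing circle.
r = √(162.5) ≈ 12.75.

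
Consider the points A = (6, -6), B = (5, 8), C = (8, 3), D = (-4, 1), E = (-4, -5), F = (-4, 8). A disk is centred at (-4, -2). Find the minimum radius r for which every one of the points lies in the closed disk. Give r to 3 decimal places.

The required radius is the distance from (-4, -2) to the farthest point.
Squared distances: 116, 181, 169, 9, 9, 100.
Maximum is 181, attained at B.
r = √181 ≈ 13.454.

13.454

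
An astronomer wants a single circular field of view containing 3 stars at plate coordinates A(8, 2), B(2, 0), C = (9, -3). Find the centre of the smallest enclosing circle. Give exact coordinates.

(5.6875, -1.0625)

Side lengths²: AB² = 40, AC² = 26, BC² = 58.
Since BC² = 58 < 40 + 26 = 66, the triangle is acute, so the smallest enclosing circle is the circumcircle.
Circumcentre = (5.6875, -1.0625), r² = 14.7265625.
Centre = (5.6875, -1.0625).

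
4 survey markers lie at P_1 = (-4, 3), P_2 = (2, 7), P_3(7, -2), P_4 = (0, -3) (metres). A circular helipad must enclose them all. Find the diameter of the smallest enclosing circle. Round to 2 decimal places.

12.12

The minimum enclosing circle is determined by three boundary points: P_1, P_2, P_3.
Their circumcentre is (63/37, 35/37) with r² = 50297/1369.
The farthest remaining point P_4 is at distance² 25285/1369 ≤ 50297/1369.
Diameter = 2r = 2√(50297/1369) ≈ 12.12.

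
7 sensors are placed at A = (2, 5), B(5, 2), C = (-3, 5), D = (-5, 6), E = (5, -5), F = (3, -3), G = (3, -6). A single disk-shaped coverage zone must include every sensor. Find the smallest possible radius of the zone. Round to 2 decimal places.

7.43

The farthest pair is D–E with squared distance 221. The circle on this segment as diameter has centre (0, 0.5) and r² = 221/4 = 55.25.
Check A: distance² to centre = 24.25 ≤ 55.25, so it lies inside.
All remaining points lie in this disk, and no smaller disk contains both endpoints, so this is the minimum enclosing circle.
r = √(55.25) ≈ 7.43.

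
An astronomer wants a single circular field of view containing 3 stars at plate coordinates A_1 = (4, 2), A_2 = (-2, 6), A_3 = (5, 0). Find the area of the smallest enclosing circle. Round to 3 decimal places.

66.759

Side lengths²: A_1A_2² = 52, A_1A_3² = 5, A_2A_3² = 85.
Since A_2A_3² = 85 ≥ 52 + 5 = 57, the angle opposite A_2A_3 is not acute, so the smallest enclosing circle has A_2A_3 as diameter.
Centre = midpoint of A_2A_3 = (1.5, 3), r² = 85/4 = 21.25.
Area = π·r² = π·21.25 ≈ 66.759.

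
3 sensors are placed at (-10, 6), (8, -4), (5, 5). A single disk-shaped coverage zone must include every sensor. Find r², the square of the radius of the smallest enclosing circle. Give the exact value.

106

Call the three points A, B, C in the order given.
Side lengths²: AB² = 424, AC² = 226, BC² = 90.
Since AB² = 424 ≥ 226 + 90 = 316, the angle opposite AB is not acute, so the smallest enclosing circle has AB as diameter.
Centre = midpoint of AB = (-1, 1), r² = 424/4 = 106.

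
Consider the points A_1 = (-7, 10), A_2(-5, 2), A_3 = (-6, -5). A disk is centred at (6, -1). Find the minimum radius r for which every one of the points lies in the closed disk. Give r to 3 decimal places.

17.029

The required radius is the distance from (6, -1) to the farthest point.
Squared distances: 290, 130, 160.
Maximum is 290, attained at A_1.
r = √290 ≈ 17.029.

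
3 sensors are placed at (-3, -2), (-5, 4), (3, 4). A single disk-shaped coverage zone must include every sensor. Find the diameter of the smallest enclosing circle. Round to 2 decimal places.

Call the three points A, B, C in the order given.
Side lengths²: AB² = 40, AC² = 72, BC² = 64.
Since AC² = 72 < 64 + 40 = 104, the triangle is acute, so the smallest enclosing circle is the circumcircle.
Circumcentre = (-1, 2), r² = 20.
Diameter = 2r = 2√20 ≈ 8.94.

8.94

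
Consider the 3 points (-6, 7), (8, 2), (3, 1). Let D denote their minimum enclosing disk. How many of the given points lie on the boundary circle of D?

Call the three points A, B, C in the order given.
Side lengths²: AB² = 221, AC² = 117, BC² = 26.
Since AB² = 221 ≥ 117 + 26 = 143, the angle opposite AB is not acute, so the smallest enclosing circle has AB as diameter.
Centre = midpoint of AB = (1, 4.5), r² = 221/4 = 55.25.
The points at distance exactly r from the centre are (-6, 7), (8, 2) — 2 points.

2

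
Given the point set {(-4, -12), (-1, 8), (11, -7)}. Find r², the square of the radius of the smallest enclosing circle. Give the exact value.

83845/722

Call the three points A, B, C in the order given.
Side lengths²: AB² = 409, AC² = 250, BC² = 369.
Since AB² = 409 < 369 + 250 = 619, the triangle is acute, so the smallest enclosing circle is the circumcircle.
Circumcentre = (45/38, -97/38), r² = 83845/722.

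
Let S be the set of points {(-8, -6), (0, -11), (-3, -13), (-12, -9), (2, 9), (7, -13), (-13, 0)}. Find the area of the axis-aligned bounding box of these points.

440

x ranges over [-13, 7], width 20.
y ranges over [-13, 9], height 22.
Area = 20 × 22 = 440.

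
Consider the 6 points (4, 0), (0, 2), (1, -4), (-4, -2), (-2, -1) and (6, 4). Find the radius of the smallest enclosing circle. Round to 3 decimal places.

The minimum enclosing circle of a finite set is fixed by two of the points (as a diameter) or three (as a circumcircle).
The farthest pair is (-4, -2)–(6, 4) with squared distance 136. The circle on this segment as diameter has centre (1, 1) and r² = 136/4 = 34.
Check (4, 0): distance² to centre = 10 ≤ 34, so it lies inside.
All remaining points lie in this disk, and no smaller disk contains both endpoints, so this is the minimum enclosing circle.
r = √34 ≈ 5.831.

5.831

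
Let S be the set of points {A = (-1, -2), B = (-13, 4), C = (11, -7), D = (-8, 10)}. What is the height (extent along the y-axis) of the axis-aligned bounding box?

max y = 10, min y = -7, so height = 17.

17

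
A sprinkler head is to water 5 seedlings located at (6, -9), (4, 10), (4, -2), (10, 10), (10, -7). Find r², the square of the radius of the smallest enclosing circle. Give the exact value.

By Welzl's lemma the MEC is supported by two points (diametrically opposite) or three points (on a circumcircle).
The minimum enclosing circle is determined by three boundary points: (6, -9), (4, 10), (10, 10).
Their circumcentre is (7, 27/38) with r² = 137605/1444.
The farthest remaining point (10, -7) is at distance² 98845/1444 ≤ 137605/1444.

137605/1444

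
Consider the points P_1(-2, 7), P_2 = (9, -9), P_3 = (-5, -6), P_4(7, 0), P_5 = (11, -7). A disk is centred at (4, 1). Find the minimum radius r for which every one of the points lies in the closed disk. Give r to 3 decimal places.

The required radius is the distance from (4, 1) to the farthest point.
Squared distances: 72, 125, 130, 10, 113.
Maximum is 130, attained at P_3.
r = √130 ≈ 11.402.

11.402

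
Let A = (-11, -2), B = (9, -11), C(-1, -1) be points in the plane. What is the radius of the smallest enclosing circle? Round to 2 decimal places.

Side lengths²: AB² = 481, AC² = 101, BC² = 200.
Since AB² = 481 ≥ 200 + 101 = 301, the angle opposite AB is not acute, so the smallest enclosing circle has AB as diameter.
Centre = midpoint of AB = (-1, -6.5), r² = 481/4 = 120.25.
r = √(120.25) ≈ 10.97.

10.97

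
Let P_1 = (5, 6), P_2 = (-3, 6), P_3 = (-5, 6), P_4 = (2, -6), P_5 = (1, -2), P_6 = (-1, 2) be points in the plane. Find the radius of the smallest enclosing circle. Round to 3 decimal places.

The minimum enclosing circle is determined by three boundary points: P_1, P_3, P_4.
Their circumcentre is (0, 0.875) with r² = 51.265625.
The farthest remaining point P_2 is at distance² 35.265625 ≤ 51.265625.
r = √(51.265625) ≈ 7.160.

7.160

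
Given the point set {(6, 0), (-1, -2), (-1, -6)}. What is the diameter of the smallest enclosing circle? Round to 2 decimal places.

9.22

Call the three points A, B, C in the order given.
Side lengths²: AB² = 53, AC² = 85, BC² = 16.
Since AC² = 85 ≥ 53 + 16 = 69, the angle opposite AC is not acute, so the smallest enclosing circle has AC as diameter.
Centre = midpoint of AC = (2.5, -3), r² = 85/4 = 21.25.
Diameter = 2r = 2√(21.25) ≈ 9.22.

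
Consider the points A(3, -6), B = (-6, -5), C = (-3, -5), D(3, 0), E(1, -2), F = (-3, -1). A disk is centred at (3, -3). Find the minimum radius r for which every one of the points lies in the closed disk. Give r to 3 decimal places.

9.220

The required radius is the distance from (3, -3) to the farthest point.
Squared distances: 9, 85, 40, 9, 5, 40.
Maximum is 85, attained at B.
r = √85 ≈ 9.220.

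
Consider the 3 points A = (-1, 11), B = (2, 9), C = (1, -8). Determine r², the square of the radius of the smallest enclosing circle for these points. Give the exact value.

91.25

Side lengths²: AB² = 13, AC² = 365, BC² = 290.
Since AC² = 365 ≥ 290 + 13 = 303, the angle opposite AC is not acute, so the smallest enclosing circle has AC as diameter.
Centre = midpoint of AC = (0, 1.5), r² = 365/4 = 91.25.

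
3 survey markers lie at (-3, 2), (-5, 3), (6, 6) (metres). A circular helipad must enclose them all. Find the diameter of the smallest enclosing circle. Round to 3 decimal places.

Call the three points A, B, C in the order given.
Side lengths²: AB² = 5, AC² = 97, BC² = 130.
Since BC² = 130 ≥ 97 + 5 = 102, the angle opposite BC is not acute, so the smallest enclosing circle has BC as diameter.
Centre = midpoint of BC = (0.5, 4.5), r² = 130/4 = 32.5.
Diameter = 2r = 2√(32.5) ≈ 11.402.

11.402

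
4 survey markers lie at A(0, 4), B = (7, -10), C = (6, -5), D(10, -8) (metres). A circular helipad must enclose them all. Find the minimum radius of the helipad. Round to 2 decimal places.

7.87

By Welzl's lemma the MEC is supported by two points (diametrically opposite) or three points (on a circumcircle).
The minimum enclosing circle is determined by three boundary points: A, B, D.
Their circumcentre is (4.25, -2.625) with r² = 61.953125.
The farthest remaining point C is at distance² 8.703125 ≤ 61.953125.
r = √(61.953125) ≈ 7.87.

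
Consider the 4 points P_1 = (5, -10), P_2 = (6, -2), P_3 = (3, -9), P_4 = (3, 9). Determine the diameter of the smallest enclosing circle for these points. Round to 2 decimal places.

19.10

A smallest enclosing disk is always determined by at most three of the input points on its boundary.
The farthest pair is P_1–P_4 with squared distance 365. The circle on this segment as diameter has centre (4, -0.5) and r² = 365/4 = 91.25.
Check P_2: distance² to centre = 6.25 ≤ 91.25, so it lies inside.
All remaining points lie in this disk, and no smaller disk contains both endpoints, so this is the minimum enclosing circle.
Diameter = 2r = 2√(91.25) ≈ 19.10.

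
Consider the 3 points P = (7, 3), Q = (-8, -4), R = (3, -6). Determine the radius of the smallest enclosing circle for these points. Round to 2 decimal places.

Side lengths²: PQ² = 274, PR² = 97, QR² = 125.
Since PQ² = 274 ≥ 125 + 97 = 222, the angle opposite PQ is not acute, so the smallest enclosing circle has PQ as diameter.
Centre = midpoint of PQ = (-0.5, -0.5), r² = 274/4 = 68.5.
r = √(68.5) ≈ 8.28.

8.28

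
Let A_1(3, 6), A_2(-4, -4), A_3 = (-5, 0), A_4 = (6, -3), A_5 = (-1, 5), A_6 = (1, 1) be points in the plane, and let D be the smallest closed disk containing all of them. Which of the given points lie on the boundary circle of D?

A smallest enclosing disk is always determined by at most three of the input points on its boundary.
The minimum enclosing circle is determined by three boundary points: A_1, A_2, A_4.
Their circumcentre is (39/62, 13/62) with r² = 75245/1922.
The farthest remaining point A_3 is at distance² 60985/1922 ≤ 75245/1922.
The points at distance exactly r from the centre are A_1, A_2, A_4 — 3 points.

A_1, A_2, A_4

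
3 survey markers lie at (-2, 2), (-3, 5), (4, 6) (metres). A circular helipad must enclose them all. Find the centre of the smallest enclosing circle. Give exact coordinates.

Call the three points A, B, C in the order given.
Side lengths²: AB² = 10, AC² = 52, BC² = 50.
Since AC² = 52 < 50 + 10 = 60, the triangle is acute, so the smallest enclosing circle is the circumcircle.
Circumcentre = (7/11, 50/11), r² = 1625/121.
Centre = (7/11, 50/11).

(7/11, 50/11)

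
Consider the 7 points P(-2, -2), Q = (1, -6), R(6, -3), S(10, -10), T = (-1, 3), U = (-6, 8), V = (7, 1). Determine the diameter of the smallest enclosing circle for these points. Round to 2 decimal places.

24.08

The farthest pair is S–U with squared distance 580. The circle on this segment as diameter has centre (2, -1) and r² = 580/4 = 145.
Check P: distance² to centre = 17 ≤ 145, so it lies inside.
All remaining points lie in this disk, and no smaller disk contains both endpoints, so this is the minimum enclosing circle.
Diameter = 2r = 2√145 ≈ 24.08.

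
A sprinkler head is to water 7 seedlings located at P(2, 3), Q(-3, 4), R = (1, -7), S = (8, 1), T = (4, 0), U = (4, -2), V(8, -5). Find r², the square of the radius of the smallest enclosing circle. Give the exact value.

50.5

The minimum enclosing circle of a finite set is fixed by two of the points (as a diameter) or three (as a circumcircle).
The farthest pair is Q–V with squared distance 202. The circle on this segment as diameter has centre (2.5, -0.5) and r² = 202/4 = 50.5.
Check P: distance² to centre = 12.5 ≤ 50.5, so it lies inside.
All remaining points lie in this disk, and no smaller disk contains both endpoints, so this is the minimum enclosing circle.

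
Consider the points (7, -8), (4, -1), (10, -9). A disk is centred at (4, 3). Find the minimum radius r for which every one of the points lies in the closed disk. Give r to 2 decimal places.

13.42

The required radius is the distance from (4, 3) to the farthest point.
Squared distances: 130, 16, 180.
Maximum is 180, attained at (10, -9).
r = √180 ≈ 13.42.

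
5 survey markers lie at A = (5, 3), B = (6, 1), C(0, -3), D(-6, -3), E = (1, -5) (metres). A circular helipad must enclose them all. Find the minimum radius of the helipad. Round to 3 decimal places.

6.329

A smallest enclosing disk is always determined by at most three of the input points on its boundary.
The minimum enclosing circle is determined by three boundary points: A, B, D.
Their circumcentre is (-1/14, -11/14) with r² = 3925/98.
The farthest remaining point E is at distance² 1853/98 ≤ 3925/98.
r = √(3925/98) ≈ 6.329.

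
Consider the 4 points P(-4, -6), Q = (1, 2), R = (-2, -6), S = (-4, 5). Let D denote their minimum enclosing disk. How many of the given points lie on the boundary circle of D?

The farthest pair is R–S with squared distance 125. The circle on this segment as diameter has centre (-3, -0.5) and r² = 125/4 = 31.25.
Check P: distance² to centre = 31.25 ≤ 31.25, so it lies inside.
All remaining points lie in this disk, and no smaller disk contains both endpoints, so this is the minimum enclosing circle.
The points at distance exactly r from the centre are P, R, S — 3 points.

3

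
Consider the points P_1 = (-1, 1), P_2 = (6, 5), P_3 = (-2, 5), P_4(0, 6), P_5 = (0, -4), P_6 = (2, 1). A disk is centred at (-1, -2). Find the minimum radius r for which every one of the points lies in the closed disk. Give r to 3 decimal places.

9.899

The required radius is the distance from (-1, -2) to the farthest point.
Squared distances: 9, 98, 50, 65, 5, 18.
Maximum is 98, attained at P_2.
r = √98 ≈ 9.899.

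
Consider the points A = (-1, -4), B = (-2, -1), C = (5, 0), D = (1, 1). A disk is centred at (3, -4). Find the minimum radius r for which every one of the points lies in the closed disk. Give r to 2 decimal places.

5.83

The required radius is the distance from (3, -4) to the farthest point.
Squared distances: 16, 34, 20, 29.
Maximum is 34, attained at B.
r = √34 ≈ 5.83.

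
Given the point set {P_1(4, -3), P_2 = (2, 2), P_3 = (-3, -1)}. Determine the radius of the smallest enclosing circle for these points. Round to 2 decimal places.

3.69

Side lengths²: P_1P_2² = 29, P_1P_3² = 53, P_2P_3² = 34.
Since P_1P_3² = 53 < 34 + 29 = 63, the triangle is acute, so the smallest enclosing circle is the circumcircle.
Circumcentre = (41/62, -89/62), r² = 26129/1922.
r = √(26129/1922) ≈ 3.69.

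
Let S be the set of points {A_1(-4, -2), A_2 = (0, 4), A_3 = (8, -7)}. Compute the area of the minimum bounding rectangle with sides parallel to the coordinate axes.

x ranges over [-4, 8], width 12.
y ranges over [-7, 4], height 11.
Area = 12 × 11 = 132.

132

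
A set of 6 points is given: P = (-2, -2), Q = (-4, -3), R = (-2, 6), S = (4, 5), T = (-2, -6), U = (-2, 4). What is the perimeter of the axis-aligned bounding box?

40

Width = max x − min x = 4 − (-4) = 8.
Height = max y − min y = 6 − (-6) = 12.
Perimeter = 2(8 + 12) = 40.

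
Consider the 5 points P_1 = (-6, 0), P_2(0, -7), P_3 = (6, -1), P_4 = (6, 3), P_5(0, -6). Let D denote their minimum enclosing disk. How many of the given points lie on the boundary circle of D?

3

The minimum enclosing circle of a finite set is fixed by two of the points (as a diameter) or three (as a circumcircle).
The minimum enclosing circle is determined by three boundary points: P_1, P_2, P_4.
Their circumcentre is (0.5, -0.5) with r² = 42.5.
The farthest remaining point P_3 is at distance² 30.5 ≤ 42.5.
The points at distance exactly r from the centre are P_1, P_2, P_4 — 3 points.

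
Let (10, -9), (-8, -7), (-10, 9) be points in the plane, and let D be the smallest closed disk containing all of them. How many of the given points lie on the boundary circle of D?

2

Call the three points A, B, C in the order given.
Side lengths²: AB² = 328, AC² = 724, BC² = 260.
Since AC² = 724 ≥ 328 + 260 = 588, the angle opposite AC is not acute, so the smallest enclosing circle has AC as diameter.
Centre = midpoint of AC = (0, 0), r² = 724/4 = 181.
The points at distance exactly r from the centre are (10, -9), (-10, 9) — 2 points.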